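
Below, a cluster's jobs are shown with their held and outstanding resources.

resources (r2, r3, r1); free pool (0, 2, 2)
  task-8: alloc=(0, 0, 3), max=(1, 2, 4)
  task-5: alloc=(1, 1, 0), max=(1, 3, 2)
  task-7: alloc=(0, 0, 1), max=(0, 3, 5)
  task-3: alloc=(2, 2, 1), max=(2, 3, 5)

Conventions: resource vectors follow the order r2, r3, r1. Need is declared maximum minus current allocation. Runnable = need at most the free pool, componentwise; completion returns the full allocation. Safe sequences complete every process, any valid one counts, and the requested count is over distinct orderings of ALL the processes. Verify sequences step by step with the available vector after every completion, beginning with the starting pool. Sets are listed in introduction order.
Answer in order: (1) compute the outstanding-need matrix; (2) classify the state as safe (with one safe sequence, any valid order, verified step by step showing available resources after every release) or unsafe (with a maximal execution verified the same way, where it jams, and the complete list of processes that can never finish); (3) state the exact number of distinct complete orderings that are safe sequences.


(1) Need matrix, components ordered r2, r3, r1:
  task-8: (1, 2, 1)
  task-5: (0, 2, 2)
  task-7: (0, 3, 4)
  task-3: (0, 1, 4)
(2) SAFE. One safe sequence: task-5, task-8, task-3, task-7.
Key observation: reading the order forward, task-5 is the first process whose need (0, 2, 2) meets the free pool (0, 2, 2) exactly on a resource it requests.
Verifying each step:
  pool = (0, 2, 2)
  run task-5 (needs (0, 2, 2), free (0, 2, 2)); after release of (1, 1, 0) the pool is (1, 3, 2)
  run task-8 (needs (1, 2, 1), free (1, 3, 2)); after release of (0, 0, 3) the pool is (1, 3, 5)
  run task-3 (needs (0, 1, 4), free (1, 3, 5)); after release of (2, 2, 1) the pool is (3, 5, 6)
  run task-7 (needs (0, 3, 4), free (3, 5, 6)); after release of (0, 0, 1) the pool is (3, 5, 7)
(3) The exact count: 2 of the possible complete orderings are safe sequences.


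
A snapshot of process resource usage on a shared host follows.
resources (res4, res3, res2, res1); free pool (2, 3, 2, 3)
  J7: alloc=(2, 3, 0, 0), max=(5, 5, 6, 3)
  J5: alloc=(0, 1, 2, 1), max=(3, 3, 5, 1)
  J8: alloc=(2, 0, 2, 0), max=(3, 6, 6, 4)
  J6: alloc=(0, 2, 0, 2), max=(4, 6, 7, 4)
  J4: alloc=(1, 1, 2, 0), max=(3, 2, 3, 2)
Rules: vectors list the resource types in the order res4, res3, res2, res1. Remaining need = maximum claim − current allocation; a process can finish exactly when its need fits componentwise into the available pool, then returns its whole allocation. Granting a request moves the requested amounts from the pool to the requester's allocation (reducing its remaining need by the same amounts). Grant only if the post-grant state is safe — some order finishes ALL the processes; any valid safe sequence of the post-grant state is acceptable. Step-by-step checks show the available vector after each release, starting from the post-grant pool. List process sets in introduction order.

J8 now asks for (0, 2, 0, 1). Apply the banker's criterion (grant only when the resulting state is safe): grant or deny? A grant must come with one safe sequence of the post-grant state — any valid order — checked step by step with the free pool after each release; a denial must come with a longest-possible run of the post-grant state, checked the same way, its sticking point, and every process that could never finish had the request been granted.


GRANT: granting preserves safety; a valid post-grant sequence is J4, J5, J7, J8, J6.
Key observation: post-grant, (2, 1, 2, 2) remains, and an order beginning with J4 completes everyone.
Step-by-step check of the post-grant state:
  pool = (2, 1, 2, 2)
  J4 needs (2, 1, 1, 2) <= (2, 1, 2, 2) -> finishes; pool += (1, 1, 2, 0) = (3, 2, 4, 2)
  J5 needs (3, 2, 3, 0) <= (3, 2, 4, 2) -> finishes; pool += (0, 1, 2, 1) = (3, 3, 6, 3)
  J7 needs (3, 2, 6, 3) <= (3, 3, 6, 3) -> finishes; pool += (2, 3, 0, 0) = (5, 6, 6, 3)
  J8 needs (1, 4, 4, 3) <= (5, 6, 6, 3) -> finishes; pool += (2, 2, 2, 1) = (7, 8, 8, 4)
  J6 needs (4, 4, 7, 2) <= (7, 8, 8, 4) -> finishes; pool += (0, 2, 0, 2) = (7, 10, 8, 6)


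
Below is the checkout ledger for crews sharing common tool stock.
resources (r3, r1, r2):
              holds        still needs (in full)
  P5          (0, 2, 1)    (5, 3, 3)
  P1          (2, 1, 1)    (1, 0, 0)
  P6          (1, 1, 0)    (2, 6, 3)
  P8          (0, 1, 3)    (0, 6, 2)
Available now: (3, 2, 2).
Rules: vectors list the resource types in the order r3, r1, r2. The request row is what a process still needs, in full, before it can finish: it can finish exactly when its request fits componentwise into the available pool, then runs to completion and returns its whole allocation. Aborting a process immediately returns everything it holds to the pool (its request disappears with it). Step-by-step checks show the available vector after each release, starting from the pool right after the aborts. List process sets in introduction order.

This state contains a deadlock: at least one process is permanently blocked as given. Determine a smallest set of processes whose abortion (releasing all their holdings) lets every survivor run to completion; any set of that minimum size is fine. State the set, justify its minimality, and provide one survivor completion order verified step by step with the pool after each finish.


Abort P6.
Key observation: P8 could never have finished before the abort; with (1, 1, 0) returned by P6, it fits at step 3.
Why nothing smaller works: aborting no one leaves the state deadlocked as given.
The survivors complete as P1, P5, P8. Verifying each step (starting from the post-abort pool):
  pool = (4, 3, 2)
  run P1 (needs (1, 0, 0), free (4, 3, 2)); after release of (2, 1, 1) the pool is (6, 4, 3)
  run P5 (needs (5, 3, 3), free (6, 4, 3)); after release of (0, 2, 1) the pool is (6, 6, 4)
  run P8 (needs (0, 6, 2), free (6, 6, 4)); after release of (0, 1, 3) the pool is (6, 7, 7)


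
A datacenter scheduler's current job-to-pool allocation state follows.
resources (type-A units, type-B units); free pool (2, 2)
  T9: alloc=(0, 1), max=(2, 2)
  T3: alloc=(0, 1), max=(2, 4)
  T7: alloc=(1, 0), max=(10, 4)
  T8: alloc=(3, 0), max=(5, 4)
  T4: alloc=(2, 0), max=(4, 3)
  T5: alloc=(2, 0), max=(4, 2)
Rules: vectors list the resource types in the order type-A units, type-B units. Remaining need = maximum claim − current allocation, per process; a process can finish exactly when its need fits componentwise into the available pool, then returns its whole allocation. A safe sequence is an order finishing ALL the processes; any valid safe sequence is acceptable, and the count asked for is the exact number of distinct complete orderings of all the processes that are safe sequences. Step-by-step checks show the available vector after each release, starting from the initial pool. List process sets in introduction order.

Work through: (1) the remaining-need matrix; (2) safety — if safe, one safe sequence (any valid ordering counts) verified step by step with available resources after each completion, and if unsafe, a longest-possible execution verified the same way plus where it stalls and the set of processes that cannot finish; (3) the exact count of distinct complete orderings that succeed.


(1) Remaining need (order type-A units, type-B units):
  T9: (2, 1)
  T3: (2, 3)
  T7: (9, 4)
  T8: (2, 4)
  T4: (2, 3)
  T5: (2, 2)
(2) SAFE, for example via the order T9, T3, T8, T5, T4, T7.
Key observation: the first exact fit in this order is T9 — it needs (2, 1) with (2, 2) free, meeting a requested resource to the last unit.
Step-by-step check:
  pool = (2, 2)
  T9: need (2, 1) fits (2, 2); releases (0, 1), pool now (2, 3)
  T3: need (2, 3) fits (2, 3); releases (0, 1), pool now (2, 4)
  T8: need (2, 4) fits (2, 4); releases (3, 0), pool now (5, 4)
  T5: need (2, 2) fits (5, 4); releases (2, 0), pool now (7, 4)
  T4: need (2, 3) fits (7, 4); releases (2, 0), pool now (9, 4)
  T7: need (9, 4) fits (9, 4); releases (1, 0), pool now (10, 4)
(3) Exactly 15 of the possible complete orderings are safe sequences.


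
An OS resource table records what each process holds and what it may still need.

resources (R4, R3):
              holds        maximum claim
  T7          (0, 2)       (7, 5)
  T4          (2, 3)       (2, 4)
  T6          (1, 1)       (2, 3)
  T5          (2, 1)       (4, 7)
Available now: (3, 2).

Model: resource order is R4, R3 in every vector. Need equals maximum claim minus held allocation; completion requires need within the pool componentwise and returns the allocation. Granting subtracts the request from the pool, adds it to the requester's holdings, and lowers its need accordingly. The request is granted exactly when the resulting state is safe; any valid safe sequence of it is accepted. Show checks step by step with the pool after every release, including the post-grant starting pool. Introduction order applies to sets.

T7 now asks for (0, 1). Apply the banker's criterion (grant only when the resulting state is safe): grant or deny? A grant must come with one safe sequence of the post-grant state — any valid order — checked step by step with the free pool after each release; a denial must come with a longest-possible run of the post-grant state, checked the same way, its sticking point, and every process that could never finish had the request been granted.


DENY: after the grant no complete ordering would exist.
Key observation: after T4, T6 the pool peaks at (6, 5), and each blocked process is short somewhere: T7 on R4; T5 on R3.
Pretend the grant happened; the run T4, T6 goes as far as possible. Step-by-step check:
  pool = (3, 1)
  run T4 (needs (0, 1), free (3, 1)); after release of (2, 3) the pool is (5, 4)
  run T6 (needs (1, 2), free (5, 4)); after release of (1, 1) the pool is (6, 5)
  T7 still needs (7, 2) but only (6, 5) is free — short on R4
  T5 still needs (2, 6) but only (6, 5) is free — short on R3
Processes that could never finish after the grant: T7 and T5.


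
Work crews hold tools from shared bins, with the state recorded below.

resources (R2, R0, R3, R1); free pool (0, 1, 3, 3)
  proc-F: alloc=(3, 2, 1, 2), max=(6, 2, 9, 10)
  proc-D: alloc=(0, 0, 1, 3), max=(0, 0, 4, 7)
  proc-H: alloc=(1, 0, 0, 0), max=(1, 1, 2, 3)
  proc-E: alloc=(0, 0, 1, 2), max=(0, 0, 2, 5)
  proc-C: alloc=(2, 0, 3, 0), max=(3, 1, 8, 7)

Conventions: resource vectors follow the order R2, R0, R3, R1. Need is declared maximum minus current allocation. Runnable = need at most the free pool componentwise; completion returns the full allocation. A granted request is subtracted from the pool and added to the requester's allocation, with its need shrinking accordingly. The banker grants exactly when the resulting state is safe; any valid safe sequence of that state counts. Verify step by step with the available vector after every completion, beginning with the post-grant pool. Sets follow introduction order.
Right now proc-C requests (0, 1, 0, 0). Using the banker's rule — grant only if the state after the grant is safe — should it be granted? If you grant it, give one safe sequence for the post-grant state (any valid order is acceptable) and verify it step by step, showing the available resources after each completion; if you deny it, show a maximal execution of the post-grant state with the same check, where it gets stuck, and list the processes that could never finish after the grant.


DENY. Granting would leave the state unsafe.
Key observation: after proc-E, proc-D the pool peaks at (0, 0, 5, 8), and each blocked process is short somewhere: proc-F on R2, R3; proc-H on R0; proc-C on R2.
Pretend the grant happened; the run proc-E, proc-D goes as far as possible. Step-by-step check:
  pool = (0, 0, 3, 3)
  proc-E: need (0, 0, 1, 3) fits (0, 0, 3, 3); releases (0, 0, 1, 2), pool now (0, 0, 4, 5)
  proc-D: need (0, 0, 3, 4) fits (0, 0, 4, 5); releases (0, 0, 1, 3), pool now (0, 0, 5, 8)
  blocked: proc-F wants (3, 0, 8, 8), pool (0, 0, 5, 8) — not enough R2 and R3
  blocked: proc-H wants (0, 1, 2, 3), pool (0, 0, 5, 8) — not enough R0
  blocked: proc-C wants (1, 0, 5, 7), pool (0, 0, 5, 8) — not enough R2
Processes that could never finish after the grant: proc-F, proc-H and proc-C.


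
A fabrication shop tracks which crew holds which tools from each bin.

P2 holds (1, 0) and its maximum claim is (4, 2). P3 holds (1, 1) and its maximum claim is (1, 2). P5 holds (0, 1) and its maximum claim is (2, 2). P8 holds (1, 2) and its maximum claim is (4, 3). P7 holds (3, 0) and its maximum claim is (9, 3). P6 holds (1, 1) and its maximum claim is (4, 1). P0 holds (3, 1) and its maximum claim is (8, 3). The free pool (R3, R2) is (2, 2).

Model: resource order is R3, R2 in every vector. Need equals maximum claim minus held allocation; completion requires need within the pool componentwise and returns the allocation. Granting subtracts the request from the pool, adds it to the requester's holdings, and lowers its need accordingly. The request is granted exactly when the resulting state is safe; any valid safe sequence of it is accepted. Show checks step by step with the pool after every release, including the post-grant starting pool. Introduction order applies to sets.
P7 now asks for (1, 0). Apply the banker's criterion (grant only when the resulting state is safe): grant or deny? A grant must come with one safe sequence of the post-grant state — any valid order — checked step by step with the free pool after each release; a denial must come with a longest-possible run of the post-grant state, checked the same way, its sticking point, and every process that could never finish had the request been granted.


DENY: after the grant no complete ordering would exist.
Key observation: once P3, P5 finish, the pool peaks at (2, 4) — and every remaining process still needs more R3 than that.
On the post-grant state, P3, P5 is a maximal run — nothing extends it. Check, step by step:
  pool = (1, 2)
  run P3 (needs (0, 1), free (1, 2)); after release of (1, 1) the pool is (2, 3)
  run P5 (needs (2, 1), free (2, 3)); after release of (0, 1) the pool is (2, 4)
  blocked: P2 wants (3, 2), pool (2, 4) — not enough R3
  blocked: P8 wants (3, 1), pool (2, 4) — not enough R3
  blocked: P7 wants (5, 3), pool (2, 4) — not enough R3
  blocked: P6 wants (3, 0), pool (2, 4) — not enough R3
  blocked: P0 wants (5, 2), pool (2, 4) — not enough R3
Processes that could never finish after the grant: P2, P8, P7, P6 and P0.


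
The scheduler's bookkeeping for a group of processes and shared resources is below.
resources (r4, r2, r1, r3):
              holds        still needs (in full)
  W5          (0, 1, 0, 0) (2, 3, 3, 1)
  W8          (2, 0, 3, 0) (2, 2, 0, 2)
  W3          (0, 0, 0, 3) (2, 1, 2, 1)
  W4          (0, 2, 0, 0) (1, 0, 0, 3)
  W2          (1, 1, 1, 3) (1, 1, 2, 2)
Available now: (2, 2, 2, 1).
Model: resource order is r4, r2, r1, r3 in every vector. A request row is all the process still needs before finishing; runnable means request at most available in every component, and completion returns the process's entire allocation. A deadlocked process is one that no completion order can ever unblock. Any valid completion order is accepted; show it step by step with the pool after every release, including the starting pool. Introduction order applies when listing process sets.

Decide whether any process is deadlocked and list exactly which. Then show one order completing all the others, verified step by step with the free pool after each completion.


The deadlocked set is empty.
Key observation: W3 fits the free pool immediately, and its release cascades until everyone finishes.
One completion order for the rest: W3, W2, W5, W8, W4. Check, step by step:
  pool = (2, 2, 2, 1)
  run W3 (needs (2, 1, 2, 1), free (2, 2, 2, 1)); after release of (0, 0, 0, 3) the pool is (2, 2, 2, 4)
  run W2 (needs (1, 1, 2, 2), free (2, 2, 2, 4)); after release of (1, 1, 1, 3) the pool is (3, 3, 3, 7)
  run W5 (needs (2, 3, 3, 1), free (3, 3, 3, 7)); after release of (0, 1, 0, 0) the pool is (3, 4, 3, 7)
  run W8 (needs (2, 2, 0, 2), free (3, 4, 3, 7)); after release of (2, 0, 3, 0) the pool is (5, 4, 6, 7)
  run W4 (needs (1, 0, 0, 3), free (5, 4, 6, 7)); after release of (0, 2, 0, 0) the pool is (5, 6, 6, 7)


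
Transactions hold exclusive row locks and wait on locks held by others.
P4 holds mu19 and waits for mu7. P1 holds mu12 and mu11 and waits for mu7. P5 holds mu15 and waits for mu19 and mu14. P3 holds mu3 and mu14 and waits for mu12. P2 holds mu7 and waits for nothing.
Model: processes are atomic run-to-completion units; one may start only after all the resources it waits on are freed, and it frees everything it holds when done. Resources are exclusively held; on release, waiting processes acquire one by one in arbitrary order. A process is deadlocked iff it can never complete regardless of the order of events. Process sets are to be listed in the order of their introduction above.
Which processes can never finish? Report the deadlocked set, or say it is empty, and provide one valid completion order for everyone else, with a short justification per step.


No process is deadlocked.
Key observation: every chain of waits terminates; starting from the processes that wait on nothing, all the rest unlock in turn.
One completion order for the rest: P2, P4, P1, P3, P5.
Verifying each step:
  run P2 (it waits on nothing); releases mu7
  P4 waits on mu7 — all released -> runs and releases mu19
  P1 waits on mu7 — all released -> runs and releases mu12 and mu11
  P3 waits on mu12 — all released -> runs and releases mu3 and mu14
  P5 waits on mu19 and mu14 — all released -> runs and releases mu15


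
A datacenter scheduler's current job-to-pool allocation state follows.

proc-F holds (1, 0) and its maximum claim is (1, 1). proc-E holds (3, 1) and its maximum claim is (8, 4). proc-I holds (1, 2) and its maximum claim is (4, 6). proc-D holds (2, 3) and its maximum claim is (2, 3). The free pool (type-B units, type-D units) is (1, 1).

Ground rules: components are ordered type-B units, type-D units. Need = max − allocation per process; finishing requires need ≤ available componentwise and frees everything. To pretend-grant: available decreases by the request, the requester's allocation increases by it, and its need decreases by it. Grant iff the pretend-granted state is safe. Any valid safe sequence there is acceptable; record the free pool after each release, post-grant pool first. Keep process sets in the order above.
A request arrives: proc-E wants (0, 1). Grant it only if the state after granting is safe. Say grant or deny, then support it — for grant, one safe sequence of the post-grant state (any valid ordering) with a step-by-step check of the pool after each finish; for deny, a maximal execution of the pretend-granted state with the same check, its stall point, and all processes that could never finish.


DENY. Granting would leave the state unsafe.
Key observation: after proc-D, proc-F the pool peaks at (4, 3), and each blocked process is short somewhere: proc-E on type-B units; proc-I on type-D units.
Pretend the grant happened; the run proc-D, proc-F goes as far as possible. Step-by-step check:
  pool = (1, 0)
  proc-D: need (0, 0) fits (1, 0); releases (2, 3), pool now (3, 3)
  proc-F: need (0, 1) fits (3, 3); releases (1, 0), pool now (4, 3)
  proc-E still needs (5, 2) but only (4, 3) is free — short on type-B units
  proc-I still needs (3, 4) but only (4, 3) is free — short on type-D units
Post-grant, the permanently blocked set is proc-E and proc-I.


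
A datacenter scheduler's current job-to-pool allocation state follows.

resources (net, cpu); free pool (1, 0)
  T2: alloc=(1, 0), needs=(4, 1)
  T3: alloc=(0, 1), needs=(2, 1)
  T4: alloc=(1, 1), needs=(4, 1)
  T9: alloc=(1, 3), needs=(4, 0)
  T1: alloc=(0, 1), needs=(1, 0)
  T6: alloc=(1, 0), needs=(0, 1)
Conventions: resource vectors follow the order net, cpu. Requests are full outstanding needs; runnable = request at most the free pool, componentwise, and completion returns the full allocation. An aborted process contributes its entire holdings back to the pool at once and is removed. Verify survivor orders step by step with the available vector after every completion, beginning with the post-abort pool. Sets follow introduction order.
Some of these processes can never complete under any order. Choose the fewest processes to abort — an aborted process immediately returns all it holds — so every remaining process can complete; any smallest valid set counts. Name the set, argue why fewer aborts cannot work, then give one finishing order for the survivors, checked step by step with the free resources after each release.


Abort T2 and T4.
Key observation: before aborting T2 and T4, T9 was permanently blocked — no order could ever run it; afterwards it completes at step 4.
Minimality, checking each single-abort alternative: T2 alone leaves T4 blocked (short on net); T3 alone leaves T2 blocked (short on net); T4 alone leaves T2 blocked (short on net); T9 alone leaves T2 blocked (short on net); T1 alone leaves T2 blocked (short on net); T6 alone leaves T2 blocked (short on net).
The survivors complete as T3, T1, T6, T9. Step-by-step check (starting from the post-abort pool):
  pool = (3, 1)
  T3: need (2, 1) fits (3, 1); releases (0, 1), pool now (3, 2)
  T1: need (1, 0) fits (3, 2); releases (0, 1), pool now (3, 3)
  T6: need (0, 1) fits (3, 3); releases (1, 0), pool now (4, 3)
  T9: need (4, 0) fits (4, 3); releases (1, 3), pool now (5, 6)


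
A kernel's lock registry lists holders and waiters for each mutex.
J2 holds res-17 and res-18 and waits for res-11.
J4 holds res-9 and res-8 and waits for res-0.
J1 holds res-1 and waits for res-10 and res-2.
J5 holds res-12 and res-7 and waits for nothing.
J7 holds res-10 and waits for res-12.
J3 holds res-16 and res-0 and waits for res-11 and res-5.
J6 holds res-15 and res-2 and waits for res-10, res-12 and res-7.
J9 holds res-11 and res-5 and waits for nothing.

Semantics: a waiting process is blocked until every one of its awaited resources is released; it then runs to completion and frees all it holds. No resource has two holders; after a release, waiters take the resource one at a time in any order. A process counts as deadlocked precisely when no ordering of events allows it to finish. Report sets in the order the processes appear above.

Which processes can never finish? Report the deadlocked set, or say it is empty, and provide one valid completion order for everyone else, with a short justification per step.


The deadlocked set is empty.
Key observation: there is no circular wait here — follow any chain and it reaches a process that is free to run now.
One completion order for the rest: J9, J5, J3, J4, J7, J6, J1, J2.
Walking it through:
  J9: no waits; runs immediately, freeing res-11 and res-5
  J5: no waits; runs immediately, freeing res-12 and res-7
  run J3 (all its waits — res-11 and res-5 — are resolved); releases res-16 and res-0
  run J4 (all its waits — res-0 — are resolved); releases res-9 and res-8
  run J7 (all its waits — res-12 — are resolved); releases res-10
  run J6 (all its waits — res-10, res-12 and res-7 — are resolved); releases res-15 and res-2
  run J1 (all its waits — res-10 and res-2 — are resolved); releases res-1
  run J2 (all its waits — res-11 — are resolved); releases res-17 and res-18


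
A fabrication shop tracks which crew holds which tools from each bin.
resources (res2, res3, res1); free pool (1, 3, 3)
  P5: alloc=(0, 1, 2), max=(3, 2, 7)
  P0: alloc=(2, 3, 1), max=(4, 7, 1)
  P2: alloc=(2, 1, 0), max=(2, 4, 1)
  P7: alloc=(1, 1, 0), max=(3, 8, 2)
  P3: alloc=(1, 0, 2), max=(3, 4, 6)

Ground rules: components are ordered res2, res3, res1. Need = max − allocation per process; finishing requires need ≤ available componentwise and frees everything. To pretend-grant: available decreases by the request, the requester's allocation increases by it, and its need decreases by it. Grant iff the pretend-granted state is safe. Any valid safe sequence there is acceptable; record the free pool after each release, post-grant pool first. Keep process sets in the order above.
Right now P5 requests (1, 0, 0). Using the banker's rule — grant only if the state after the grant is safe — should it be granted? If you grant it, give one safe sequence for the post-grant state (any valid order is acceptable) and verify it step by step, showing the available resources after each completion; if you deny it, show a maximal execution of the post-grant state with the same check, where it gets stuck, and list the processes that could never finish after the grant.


GRANT: granting preserves safety; a valid post-grant sequence is P2, P0, P3, P5, P7.
Key observation: with (0, 3, 3) left after the transfer, P2 can run at once — the state stays safe.
Verifying the post-grant state step by step:
  pool = (0, 3, 3)
  P2: need (0, 3, 1) fits (0, 3, 3); releases (2, 1, 0), pool now (2, 4, 3)
  P0: need (2, 4, 0) fits (2, 4, 3); releases (2, 3, 1), pool now (4, 7, 4)
  P3: need (2, 4, 4) fits (4, 7, 4); releases (1, 0, 2), pool now (5, 7, 6)
  P5: need (2, 1, 5) fits (5, 7, 6); releases (1, 1, 2), pool now (6, 8, 8)
  P7: need (2, 7, 2) fits (6, 8, 8); releases (1, 1, 0), pool now (7, 9, 8)


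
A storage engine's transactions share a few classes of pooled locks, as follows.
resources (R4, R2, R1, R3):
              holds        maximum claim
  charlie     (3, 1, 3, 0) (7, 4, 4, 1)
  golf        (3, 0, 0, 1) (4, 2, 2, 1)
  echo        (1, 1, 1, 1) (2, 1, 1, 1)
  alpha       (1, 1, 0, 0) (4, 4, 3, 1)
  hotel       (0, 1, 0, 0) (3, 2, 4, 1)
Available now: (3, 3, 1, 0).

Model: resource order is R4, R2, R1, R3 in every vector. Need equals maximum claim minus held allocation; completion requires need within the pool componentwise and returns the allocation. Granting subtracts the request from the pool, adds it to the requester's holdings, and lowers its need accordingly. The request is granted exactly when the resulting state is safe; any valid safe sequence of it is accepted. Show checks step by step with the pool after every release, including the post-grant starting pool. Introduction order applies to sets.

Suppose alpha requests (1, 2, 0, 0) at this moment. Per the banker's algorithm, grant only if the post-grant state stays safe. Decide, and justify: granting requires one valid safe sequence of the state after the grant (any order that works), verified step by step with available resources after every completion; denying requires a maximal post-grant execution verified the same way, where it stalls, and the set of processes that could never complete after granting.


DENY: after the grant no complete ordering would exist.
Key observation: after echo, golf the pool peaks at (6, 2, 2, 2), and each blocked process is short somewhere: charlie on R2; alpha on R1; hotel on R1.
After a pretend grant, a maximal execution: echo, golf — then nothing else fits. Walking it through:
  pool = (2, 1, 1, 0)
  echo: need (1, 0, 0, 0) fits (2, 1, 1, 0); releases (1, 1, 1, 1), pool now (3, 2, 2, 1)
  golf: need (1, 2, 2, 0) fits (3, 2, 2, 1); releases (3, 0, 0, 1), pool now (6, 2, 2, 2)
  blocked: charlie wants (4, 3, 1, 1), pool (6, 2, 2, 2) — not enough R2
  blocked: alpha wants (2, 1, 3, 1), pool (6, 2, 2, 2) — not enough R1
  blocked: hotel wants (3, 1, 4, 1), pool (6, 2, 2, 2) — not enough R1
Processes that could never finish after the grant: charlie, alpha and hotel.


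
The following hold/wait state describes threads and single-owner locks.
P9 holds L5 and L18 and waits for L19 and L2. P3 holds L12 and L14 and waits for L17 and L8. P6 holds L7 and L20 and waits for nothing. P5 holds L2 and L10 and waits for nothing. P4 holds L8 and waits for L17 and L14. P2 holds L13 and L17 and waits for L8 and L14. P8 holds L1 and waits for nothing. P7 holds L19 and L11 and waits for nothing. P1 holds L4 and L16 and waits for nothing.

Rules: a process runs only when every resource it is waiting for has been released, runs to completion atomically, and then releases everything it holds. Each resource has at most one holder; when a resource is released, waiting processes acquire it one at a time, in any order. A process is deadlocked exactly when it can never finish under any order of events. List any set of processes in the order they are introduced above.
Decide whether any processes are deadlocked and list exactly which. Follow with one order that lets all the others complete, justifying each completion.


Deadlocked set: P3, P4 and P2.
Key observation: the waits loop around P3 -> P4 -> P3 with no way out; P2 is caught in further circular waits.
The rest can finish in the order P5, P7, P9, P8, P6, P1.
Verifying each step:
  P5: no waits; runs immediately, freeing L2 and L10
  P7: no waits; runs immediately, freeing L19 and L11
  P9: everything it awaited (L19 and L2) is free; runs, freeing L5 and L18
  P8: no waits; runs immediately, freeing L1
  P6: no waits; runs immediately, freeing L7 and L20
  P1: no waits; runs immediately, freeing L4 and L16


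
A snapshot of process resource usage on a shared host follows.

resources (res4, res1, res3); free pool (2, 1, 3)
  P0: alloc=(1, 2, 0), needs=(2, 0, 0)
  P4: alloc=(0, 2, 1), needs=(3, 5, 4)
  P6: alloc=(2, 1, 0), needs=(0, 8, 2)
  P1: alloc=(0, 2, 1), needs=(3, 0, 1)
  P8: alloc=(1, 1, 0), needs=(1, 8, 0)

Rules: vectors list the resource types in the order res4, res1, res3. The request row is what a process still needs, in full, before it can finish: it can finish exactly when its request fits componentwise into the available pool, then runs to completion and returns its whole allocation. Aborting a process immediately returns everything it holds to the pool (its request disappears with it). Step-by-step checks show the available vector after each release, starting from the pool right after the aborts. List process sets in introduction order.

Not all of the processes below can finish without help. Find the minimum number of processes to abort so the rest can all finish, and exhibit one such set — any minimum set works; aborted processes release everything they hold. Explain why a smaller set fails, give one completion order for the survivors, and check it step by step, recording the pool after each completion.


The answer: abort P6.
Key observation: P8 was stuck for good until P6 gave back (2, 1, 0); in the order shown it finishes at step 4.
Minimality: the empty abort set fails — the state is deadlocked as it stands.
Survivors finish in the order: P1, P0, P4, P8. Step-by-step check (pool after the aborts first):
  pool = (4, 2, 3)
  P1: need (3, 0, 1) fits (4, 2, 3); releases (0, 2, 1), pool now (4, 4, 4)
  P0: need (2, 0, 0) fits (4, 4, 4); releases (1, 2, 0), pool now (5, 6, 4)
  P4: need (3, 5, 4) fits (5, 6, 4); releases (0, 2, 1), pool now (5, 8, 5)
  P8: need (1, 8, 0) fits (5, 8, 5); releases (1, 1, 0), pool now (6, 9, 5)


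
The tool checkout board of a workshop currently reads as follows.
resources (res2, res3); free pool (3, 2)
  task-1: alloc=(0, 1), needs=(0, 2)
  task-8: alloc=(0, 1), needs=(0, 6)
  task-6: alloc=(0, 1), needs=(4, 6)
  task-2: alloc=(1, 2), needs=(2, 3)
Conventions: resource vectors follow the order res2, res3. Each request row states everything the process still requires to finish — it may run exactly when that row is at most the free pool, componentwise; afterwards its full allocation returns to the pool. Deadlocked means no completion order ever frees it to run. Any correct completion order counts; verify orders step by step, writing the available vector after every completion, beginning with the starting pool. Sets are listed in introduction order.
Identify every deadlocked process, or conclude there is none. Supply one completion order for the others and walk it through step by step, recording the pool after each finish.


The deadlocked set is task-8 and task-6.
Key observation: even finishing task-1, task-2 leaves just (4, 5) free — too little res3 for any of the remaining processes.
One completion order for the rest: task-1, task-2. Check, step by step:
  pool = (3, 2)
  task-1: need (0, 2) fits (3, 2); releases (0, 1), pool now (3, 3)
  task-2: need (2, 3) fits (3, 3); releases (1, 2), pool now (4, 5)
The blocked processes can never fit:
  task-8 cannot run: need (0, 6) vs free (4, 5) (insufficient res3)
  task-6 cannot run: need (4, 6) vs free (4, 5) (insufficient res3)


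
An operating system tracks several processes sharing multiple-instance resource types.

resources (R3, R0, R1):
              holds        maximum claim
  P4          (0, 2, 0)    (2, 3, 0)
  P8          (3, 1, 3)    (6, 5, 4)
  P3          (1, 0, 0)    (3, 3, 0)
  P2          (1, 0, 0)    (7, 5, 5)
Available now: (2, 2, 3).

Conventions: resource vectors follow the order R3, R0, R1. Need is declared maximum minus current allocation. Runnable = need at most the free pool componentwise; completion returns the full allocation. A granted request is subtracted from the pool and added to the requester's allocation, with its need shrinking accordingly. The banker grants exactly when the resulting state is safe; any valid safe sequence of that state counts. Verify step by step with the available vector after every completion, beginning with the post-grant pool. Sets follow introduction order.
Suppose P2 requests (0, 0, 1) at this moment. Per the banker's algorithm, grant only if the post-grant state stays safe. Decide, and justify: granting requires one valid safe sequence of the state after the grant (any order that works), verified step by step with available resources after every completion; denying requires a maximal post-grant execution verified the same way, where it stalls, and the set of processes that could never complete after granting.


GRANT. The post-grant state is safe; one safe sequence: P4, P3, P8, P2.
Key observation: (2, 2, 2) free after granting still covers P4 first, and each release covers the next.
Step-by-step check of the post-grant state:
  pool = (2, 2, 2)
  run P4 (needs (2, 1, 0), free (2, 2, 2)); after release of (0, 2, 0) the pool is (2, 4, 2)
  run P3 (needs (2, 3, 0), free (2, 4, 2)); after release of (1, 0, 0) the pool is (3, 4, 2)
  run P8 (needs (3, 4, 1), free (3, 4, 2)); after release of (3, 1, 3) the pool is (6, 5, 5)
  run P2 (needs (6, 5, 4), free (6, 5, 5)); after release of (1, 0, 1) the pool is (7, 5, 6)


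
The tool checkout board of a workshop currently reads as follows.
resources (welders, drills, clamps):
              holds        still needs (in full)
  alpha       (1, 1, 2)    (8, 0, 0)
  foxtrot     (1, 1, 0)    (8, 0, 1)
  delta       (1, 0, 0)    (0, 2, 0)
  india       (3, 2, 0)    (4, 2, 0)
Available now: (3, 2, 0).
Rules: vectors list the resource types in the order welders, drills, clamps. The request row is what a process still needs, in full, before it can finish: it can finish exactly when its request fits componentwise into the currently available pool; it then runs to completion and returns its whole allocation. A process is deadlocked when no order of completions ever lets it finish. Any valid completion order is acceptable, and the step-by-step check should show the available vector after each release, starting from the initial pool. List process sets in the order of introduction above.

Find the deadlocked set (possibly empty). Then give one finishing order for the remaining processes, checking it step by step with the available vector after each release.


The deadlocked set is alpha and foxtrot.
Key observation: even finishing delta, india leaves just (7, 4, 0) free — too little welders for any of the remaining processes.
One completion order for the rest: delta, india. Verifying each step:
  pool = (3, 2, 0)
  delta: need (0, 2, 0) fits (3, 2, 0); releases (1, 0, 0), pool now (4, 2, 0)
  india: need (4, 2, 0) fits (4, 2, 0); releases (3, 2, 0), pool now (7, 4, 0)
The blocked processes can never fit:
  alpha still needs (8, 0, 0) but only (7, 4, 0) is free — short on welders
  foxtrot still needs (8, 0, 1) but only (7, 4, 0) is free — short on welders and clamps


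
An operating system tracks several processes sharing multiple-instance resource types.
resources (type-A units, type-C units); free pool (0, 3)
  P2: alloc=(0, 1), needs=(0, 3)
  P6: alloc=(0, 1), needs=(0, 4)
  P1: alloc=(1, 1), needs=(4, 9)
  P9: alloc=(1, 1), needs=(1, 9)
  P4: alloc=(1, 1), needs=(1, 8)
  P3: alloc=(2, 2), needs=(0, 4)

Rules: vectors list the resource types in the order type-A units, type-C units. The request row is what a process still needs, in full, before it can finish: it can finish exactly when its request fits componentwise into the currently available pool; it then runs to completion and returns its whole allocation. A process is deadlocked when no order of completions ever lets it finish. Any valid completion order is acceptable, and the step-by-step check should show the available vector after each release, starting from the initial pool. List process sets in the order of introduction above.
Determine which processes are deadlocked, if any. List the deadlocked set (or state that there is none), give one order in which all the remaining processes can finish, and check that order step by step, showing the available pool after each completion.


The deadlocked set is P1, P9 and P4.
Key observation: the pool after P2, P6, P3 is (2, 7); every surviving request exceeds it in type-C units, so progress ends there.
A valid finishing order for the others: P2, P6, P3. Step-by-step check:
  pool = (0, 3)
  run P2 (needs (0, 3), free (0, 3)); after release of (0, 1) the pool is (0, 4)
  run P6 (needs (0, 4), free (0, 4)); after release of (0, 1) the pool is (0, 5)
  run P3 (needs (0, 4), free (0, 5)); after release of (2, 2) the pool is (2, 7)
The blocked processes can never fit:
  P1 cannot run: need (4, 9) vs free (2, 7) (insufficient type-A units and type-C units)
  P9 cannot run: need (1, 9) vs free (2, 7) (insufficient type-C units)
  P4 cannot run: need (1, 8) vs free (2, 7) (insufficient type-C units)


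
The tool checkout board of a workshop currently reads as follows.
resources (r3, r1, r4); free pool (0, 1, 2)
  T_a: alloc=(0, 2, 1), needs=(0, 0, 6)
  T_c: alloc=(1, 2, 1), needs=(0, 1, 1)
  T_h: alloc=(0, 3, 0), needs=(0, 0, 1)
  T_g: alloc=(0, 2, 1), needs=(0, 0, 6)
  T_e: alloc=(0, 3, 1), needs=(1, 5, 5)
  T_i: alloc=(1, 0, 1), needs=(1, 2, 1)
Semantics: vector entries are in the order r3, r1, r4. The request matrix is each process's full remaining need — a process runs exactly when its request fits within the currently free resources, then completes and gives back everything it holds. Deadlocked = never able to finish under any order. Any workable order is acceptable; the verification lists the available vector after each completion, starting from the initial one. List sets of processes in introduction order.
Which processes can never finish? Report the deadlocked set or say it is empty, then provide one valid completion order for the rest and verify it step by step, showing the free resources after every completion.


Deadlocked: T_a, T_g and T_e.
Key observation: the wall is r4: completing T_h, T_c, T_i brings the pool only to (2, 6, 4), and all the rest need more.
One completion order for the rest: T_h, T_c, T_i. Step-by-step check:
  pool = (0, 1, 2)
  run T_h (needs (0, 0, 1), free (0, 1, 2)); after release of (0, 3, 0) the pool is (0, 4, 2)
  run T_c (needs (0, 1, 1), free (0, 4, 2)); after release of (1, 2, 1) the pool is (1, 6, 3)
  run T_i (needs (1, 2, 1), free (1, 6, 3)); after release of (1, 0, 1) the pool is (2, 6, 4)
None of the blocked processes ever fits:
  blocked: T_a wants (0, 0, 6), pool (2, 6, 4) — not enough r4
  blocked: T_g wants (0, 0, 6), pool (2, 6, 4) — not enough r4
  blocked: T_e wants (1, 5, 5), pool (2, 6, 4) — not enough r4


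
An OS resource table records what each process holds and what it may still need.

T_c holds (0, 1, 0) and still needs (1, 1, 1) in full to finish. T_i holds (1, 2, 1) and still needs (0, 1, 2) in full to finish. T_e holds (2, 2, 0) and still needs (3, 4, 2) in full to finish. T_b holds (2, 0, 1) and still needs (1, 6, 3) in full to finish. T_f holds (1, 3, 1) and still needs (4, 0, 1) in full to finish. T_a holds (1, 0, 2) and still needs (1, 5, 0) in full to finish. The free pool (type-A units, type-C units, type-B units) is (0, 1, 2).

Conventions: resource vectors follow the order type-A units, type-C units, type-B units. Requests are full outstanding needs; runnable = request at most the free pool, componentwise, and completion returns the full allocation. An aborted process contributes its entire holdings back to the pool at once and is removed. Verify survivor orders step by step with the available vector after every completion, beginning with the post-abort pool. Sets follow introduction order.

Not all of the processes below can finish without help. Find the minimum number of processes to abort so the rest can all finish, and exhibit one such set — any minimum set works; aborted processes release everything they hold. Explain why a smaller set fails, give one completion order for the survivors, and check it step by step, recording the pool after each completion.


The answer: abort T_f.
Key observation: the deadlocked T_b becomes finishable only because T_f released (1, 3, 1); it completes at step 2 below.
No smaller set exists: with zero aborts the deadlock remains.
The survivors complete as T_i, T_b, T_c, T_a, T_e. Check, step by step (starting from the post-abort pool):
  pool = (1, 4, 3)
  run T_i (needs (0, 1, 2), free (1, 4, 3)); after release of (1, 2, 1) the pool is (2, 6, 4)
  run T_b (needs (1, 6, 3), free (2, 6, 4)); after release of (2, 0, 1) the pool is (4, 6, 5)
  run T_c (needs (1, 1, 1), free (4, 6, 5)); after release of (0, 1, 0) the pool is (4, 7, 5)
  run T_a (needs (1, 5, 0), free (4, 7, 5)); after release of (1, 0, 2) the pool is (5, 7, 7)
  run T_e (needs (3, 4, 2), free (5, 7, 7)); after release of (2, 2, 0) the pool is (7, 9, 7)
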